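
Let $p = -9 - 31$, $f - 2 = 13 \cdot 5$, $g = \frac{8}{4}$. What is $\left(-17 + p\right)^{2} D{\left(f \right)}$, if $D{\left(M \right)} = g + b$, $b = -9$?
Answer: $-22743$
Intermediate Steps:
$g = 2$ ($g = 8 \cdot \frac{1}{4} = 2$)
$f = 67$ ($f = 2 + 13 \cdot 5 = 2 + 65 = 67$)
$p = -40$ ($p = -9 - 31 = -40$)
$D{\left(M \right)} = -7$ ($D{\left(M \right)} = 2 - 9 = -7$)
$\left(-17 + p\right)^{2} D{\left(f \right)} = \left(-17 - 40\right)^{2} \left(-7\right) = \left(-57\right)^{2} \left(-7\right) = 3249 \left(-7\right) = -22743$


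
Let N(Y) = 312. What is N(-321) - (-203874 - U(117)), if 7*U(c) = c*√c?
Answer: 204186 + 351*√13/7 ≈ 2.0437e+5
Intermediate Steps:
U(c) = c^(3/2)/7 (U(c) = (c*√c)/7 = c^(3/2)/7)
N(-321) - (-203874 - U(117)) = 312 - (-203874 - 117^(3/2)/7) = 312 - (-203874 - 351*√13/7) = 312 + (203874 + 351*√13/7) = 204186 + 351*√13/7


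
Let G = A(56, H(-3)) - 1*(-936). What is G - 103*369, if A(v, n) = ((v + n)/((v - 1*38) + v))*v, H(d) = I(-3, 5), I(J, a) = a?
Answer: -1369919/37 ≈ -37025.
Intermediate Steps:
H(d) = 5
A(v, n) = v*(n + v)/(-38 + 2*v) (A(v, n) = ((n + v)/((v - 38) + v))*v = ((n + v)/((-38 + v) + v))*v = ((n + v)/(-38 + 2*v))*v = v*(n + v)/(-38 + 2*v))
G = 36340/37 (G = (½)*56*(5 + 56)/(-19 + 56) - 1*(-936) = (½)*56*61/37 + 936 = (½)*56*(1/37)*61 + 936 = 1708/37 + 936 = 36340/37 ≈ 982.16)
G - 103*369 = 36340/37 - 103*369 = 36340/37 - 38007 = -1369919/37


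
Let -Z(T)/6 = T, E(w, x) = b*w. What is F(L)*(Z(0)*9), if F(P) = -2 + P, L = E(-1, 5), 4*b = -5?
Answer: 0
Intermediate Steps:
b = -5/4 (b = (¼)*(-5) = -5/4 ≈ -1.2500)
E(w, x) = -5*w/4
Z(T) = -6*T
L = 5/4 (L = -5/4*(-1) = 5/4 ≈ 1.2500)
F(L)*(Z(0)*9) = (-2 + 5/4)*(-6*0*9) = -0*9 = -¾*0 = 0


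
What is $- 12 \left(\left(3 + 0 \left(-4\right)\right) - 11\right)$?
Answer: $96$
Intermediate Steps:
$- 12 \left(\left(3 + 0 \left(-4\right)\right) - 11\right) = - 12 \left(\left(3 + 0\right) - 11\right) = - 12 \left(3 - 11\right) = \left(-12\right) \left(-8\right) = 96$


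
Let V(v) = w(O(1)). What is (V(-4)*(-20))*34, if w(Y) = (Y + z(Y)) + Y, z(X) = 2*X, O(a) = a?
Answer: -2720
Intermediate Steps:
w(Y) = 4*Y (w(Y) = (Y + 2*Y) + Y = 3*Y + Y = 4*Y)
V(v) = 4 (V(v) = 4*1 = 4)
(V(-4)*(-20))*34 = (4*(-20))*34 = -80*34 = -2720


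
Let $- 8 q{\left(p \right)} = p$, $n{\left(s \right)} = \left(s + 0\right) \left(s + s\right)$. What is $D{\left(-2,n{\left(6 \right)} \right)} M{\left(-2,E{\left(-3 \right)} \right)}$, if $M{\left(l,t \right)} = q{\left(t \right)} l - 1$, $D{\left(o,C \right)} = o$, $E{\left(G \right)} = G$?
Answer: $\frac{7}{2} \approx 3.5$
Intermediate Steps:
$n{\left(s \right)} = 2 s^{2}$ ($n{\left(s \right)} = s 2 s = 2 s^{2}$)
$q{\left(p \right)} = - \frac{p}{8}$
$M{\left(l,t \right)} = -1 - \frac{l t}{8}$ ($M{\left(l,t \right)} = - \frac{t}{8} l - 1 = - \frac{l t}{8} - 1 = -1 - \frac{l t}{8}$)
$D{\left(-2,n{\left(6 \right)} \right)} M{\left(-2,E{\left(-3 \right)} \right)} = - 2 \left(-1 - \left(- \frac{1}{4}\right) \left(-3\right)\right) = - 2 \left(-1 - \frac{3}{4}\right) = \left(-2\right) \left(- \frac{7}{4}\right) = \frac{7}{2}$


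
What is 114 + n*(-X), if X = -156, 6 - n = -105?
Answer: 17430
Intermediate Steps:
n = 111 (n = 6 - 1*(-105) = 6 + 105 = 111)
114 + n*(-X) = 114 + 111*(-1*(-156)) = 114 + 111*156 = 114 + 17316 = 17430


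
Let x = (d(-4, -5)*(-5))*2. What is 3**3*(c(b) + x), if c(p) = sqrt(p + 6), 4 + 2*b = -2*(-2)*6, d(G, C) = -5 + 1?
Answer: 1188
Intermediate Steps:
d(G, C) = -4
b = 10 (b = -2 + (-2*(-2)*6)/2 = -2 + (4*6)/2 = -2 + (1/2)*24 = -2 + 12 = 10)
x = 40 (x = -4*(-5)*2 = 20*2 = 40)
c(p) = sqrt(6 + p)
3**3*(c(b) + x) = 3**3*(sqrt(6 + 10) + 40) = 27*(sqrt(16) + 40) = 27*(4 + 40) = 27*44 = 1188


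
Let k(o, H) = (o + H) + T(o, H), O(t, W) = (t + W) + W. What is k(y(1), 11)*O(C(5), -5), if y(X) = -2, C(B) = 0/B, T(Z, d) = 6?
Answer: -150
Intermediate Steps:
C(B) = 0
O(t, W) = t + 2*W (O(t, W) = (W + t) + W = t + 2*W)
k(o, H) = 6 + H + o (k(o, H) = (o + H) + 6 = (H + o) + 6 = 6 + H + o)
k(y(1), 11)*O(C(5), -5) = (6 + 11 - 2)*(0 + 2*(-5)) = 15*(0 - 10) = 15*(-10) = -150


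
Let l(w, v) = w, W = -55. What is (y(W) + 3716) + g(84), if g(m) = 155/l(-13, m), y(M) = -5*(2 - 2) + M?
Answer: 47438/13 ≈ 3649.1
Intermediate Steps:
y(M) = M (y(M) = -5*0 + M = 0 + M = M)
g(m) = -155/13 (g(m) = 155/(-13) = 155*(-1/13) = -155/13)
(y(W) + 3716) + g(84) = (-55 + 3716) - 155/13 = 3661 - 155/13 = 47438/13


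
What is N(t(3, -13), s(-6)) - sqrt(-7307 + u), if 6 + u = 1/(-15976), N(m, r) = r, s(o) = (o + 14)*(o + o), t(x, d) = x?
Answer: -96 - I*sqrt(466628961066)/7988 ≈ -96.0 - 85.516*I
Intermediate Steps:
s(o) = 2*o*(14 + o) (s(o) = (14 + o)*(2*o) = 2*o*(14 + o))
u = -95857/15976 (u = -6 + 1/(-15976) = -6 - 1/15976 = -95857/15976 ≈ -6.0001)
N(t(3, -13), s(-6)) - sqrt(-7307 + u) = 2*(-6)*(14 - 6) - sqrt(-7307 - 95857/15976) = 2*(-6)*8 - sqrt(-116832489/15976) = -96 - I*sqrt(466628961066)/7988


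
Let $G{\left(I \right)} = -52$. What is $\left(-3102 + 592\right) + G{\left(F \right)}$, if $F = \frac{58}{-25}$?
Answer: $-2562$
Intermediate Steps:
$F = - \frac{58}{25}$ ($F = 58 \left(- \frac{1}{25}\right) = - \frac{58}{25} \approx -2.32$)
$\left(-3102 + 592\right) + G{\left(F \right)} = \left(-3102 + 592\right) - 52 = -2510 - 52 = -2562$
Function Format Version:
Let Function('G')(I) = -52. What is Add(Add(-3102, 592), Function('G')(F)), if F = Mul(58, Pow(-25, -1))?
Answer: -2562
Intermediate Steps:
F = Rational(-58, 25) (F = Mul(58, Rational(-1, 25)) = Rational(-58, 25) ≈ -2.3200)
Add(Add(-3102, 592), Function('G')(F)) = Add(Add(-3102, 592), -52) = Add(-2510, -52) = -2562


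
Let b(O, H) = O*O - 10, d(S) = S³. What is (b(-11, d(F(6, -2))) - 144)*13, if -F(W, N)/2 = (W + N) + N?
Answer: -429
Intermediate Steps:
F(W, N) = -4*N - 2*W (F(W, N) = -2*((W + N) + N) = -2*((N + W) + N) = -2*(W + 2*N) = -4*N - 2*W)
b(O, H) = -10 + O² (b(O, H) = O² - 10 = -10 + O²)
(b(-11, d(F(6, -2))) - 144)*13 = ((-10 + (-11)²) - 144)*13 = ((-10 + 121) - 144)*13 = (111 - 144)*13 = -33*13 = -429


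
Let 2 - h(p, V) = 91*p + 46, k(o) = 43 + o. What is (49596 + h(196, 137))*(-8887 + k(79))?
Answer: -277990740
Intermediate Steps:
h(p, V) = -44 - 91*p (h(p, V) = 2 - (91*p + 46) = 2 - (46 + 91*p) = 2 + (-46 - 91*p) = -44 - 91*p)
(49596 + h(196, 137))*(-8887 + k(79)) = (49596 + (-44 - 91*196))*(-8887 + (43 + 79)) = (49596 + (-44 - 17836))*(-8887 + 122) = (49596 - 17880)*(-8765) = 31716*(-8765) = -277990740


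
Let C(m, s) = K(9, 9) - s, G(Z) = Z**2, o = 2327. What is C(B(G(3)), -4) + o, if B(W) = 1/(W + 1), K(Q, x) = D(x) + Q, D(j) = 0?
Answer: 2340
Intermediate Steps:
K(Q, x) = Q (K(Q, x) = 0 + Q = Q)
B(W) = 1/(1 + W)
C(m, s) = 9 - s
C(B(G(3)), -4) + o = (9 - 1*(-4)) + 2327 = (9 + 4) + 2327 = 13 + 2327 = 2340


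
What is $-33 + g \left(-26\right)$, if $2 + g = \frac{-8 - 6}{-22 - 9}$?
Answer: $\frac{225}{31} \approx 7.2581$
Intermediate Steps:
$g = - \frac{48}{31}$ ($g = -2 + \frac{-8 - 6}{-22 - 9} = -2 - \frac{14}{-31} = -2 - - \frac{14}{31} = -2 + \frac{14}{31} = - \frac{48}{31} \approx -1.5484$)
$-33 + g \left(-26\right) = -33 - - \frac{1248}{31} = -33 + \frac{1248}{31} = \frac{225}{31}$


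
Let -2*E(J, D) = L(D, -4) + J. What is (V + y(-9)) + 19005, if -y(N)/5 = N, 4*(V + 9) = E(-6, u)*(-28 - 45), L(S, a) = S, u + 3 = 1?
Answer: 18968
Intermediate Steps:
u = -2 (u = -3 + 1 = -2)
E(J, D) = -D/2 - J/2 (E(J, D) = -(D + J)/2 = -D/2 - J/2)
V = -82 (V = -9 + ((-1/2*(-2) - 1/2*(-6))*(-28 - 45))/4 = -9 + ((1 + 3)*(-73))/4 = -9 + (4*(-73))/4 = -9 + (1/4)*(-292) = -9 - 73 = -82)
y(N) = -5*N
(V + y(-9)) + 19005 = (-82 - 5*(-9)) + 19005 = (-82 + 45) + 19005 = -37 + 19005 = 18968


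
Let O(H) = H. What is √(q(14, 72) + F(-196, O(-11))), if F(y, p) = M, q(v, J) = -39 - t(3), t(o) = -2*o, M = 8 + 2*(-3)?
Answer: I*√31 ≈ 5.5678*I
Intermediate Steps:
M = 2 (M = 8 - 6 = 2)
q(v, J) = -33 (q(v, J) = -39 - (-2)*3 = -39 - 1*(-6) = -39 + 6 = -33)
F(y, p) = 2
√(q(14, 72) + F(-196, O(-11))) = √(-33 + 2) = √(-31) = I*√31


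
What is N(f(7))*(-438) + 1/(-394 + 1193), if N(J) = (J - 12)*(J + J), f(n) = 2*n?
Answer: -19597871/799 ≈ -24528.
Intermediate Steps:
N(J) = 2*J*(-12 + J) (N(J) = (-12 + J)*(2*J) = 2*J*(-12 + J))
N(f(7))*(-438) + 1/(-394 + 1193) = (2*(2*7)*(-12 + 2*7))*(-438) + 1/(-394 + 1193) = (2*14*(-12 + 14))*(-438) + 1/799 = (2*14*2)*(-438) + 1/799 = 56*(-438) + 1/799 = -24528 + 1/799 = -19597871/799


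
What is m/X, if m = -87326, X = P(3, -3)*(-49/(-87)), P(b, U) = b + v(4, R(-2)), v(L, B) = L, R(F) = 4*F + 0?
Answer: -7597362/343 ≈ -22150.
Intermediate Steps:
R(F) = 4*F
P(b, U) = 4 + b (P(b, U) = b + 4 = 4 + b)
X = 343/87 (X = (4 + 3)*(-49/(-87)) = 7*(-49*(-1/87)) = 7*(49/87) = 343/87 ≈ 3.9425)
m/X = -87326/343/87 = -87326*87/343 = -7597362/343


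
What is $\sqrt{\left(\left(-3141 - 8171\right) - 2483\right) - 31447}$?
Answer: $i \sqrt{45242} \approx 212.7 i$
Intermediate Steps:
$\sqrt{\left(\left(-3141 - 8171\right) - 2483\right) - 31447} = \sqrt{\left(-11312 - 2483\right) - 31447} = \sqrt{-13795 - 31447} = \sqrt{-45242} = i \sqrt{45242}$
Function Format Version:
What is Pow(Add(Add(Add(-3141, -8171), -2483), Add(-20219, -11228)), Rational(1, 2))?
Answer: Mul(I, Pow(45242, Rational(1, 2))) ≈ Mul(212.70, I)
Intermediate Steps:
Pow(Add(Add(Add(-3141, -8171), -2483), Add(-20219, -11228)), Rational(1, 2)) = Pow(Add(Add(-11312, -2483), -31447), Rational(1, 2)) = Pow(Add(-13795, -31447), Rational(1, 2)) = Pow(-45242, Rational(1, 2)) = Mul(I, Pow(45242, Rational(1, 2)))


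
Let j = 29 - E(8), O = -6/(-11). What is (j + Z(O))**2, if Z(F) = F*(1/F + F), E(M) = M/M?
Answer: 12567025/14641 ≈ 858.34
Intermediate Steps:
O = 6/11 (O = -6*(-1/11) = 6/11 ≈ 0.54545)
E(M) = 1
j = 28 (j = 29 - 1*1 = 29 - 1 = 28)
Z(F) = F*(F + 1/F)
(j + Z(O))**2 = (28 + (1 + (6/11)**2))**2 = (28 + (1 + 36/121))**2 = (28 + 157/121)**2 = (3545/121)**2 = 12567025/14641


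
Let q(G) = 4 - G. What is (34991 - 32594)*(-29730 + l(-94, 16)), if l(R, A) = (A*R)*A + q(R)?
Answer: -128709312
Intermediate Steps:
l(R, A) = 4 - R + R*A² (l(R, A) = (A*R)*A + (4 - R) = R*A² + (4 - R) = 4 - R + R*A²)
(34991 - 32594)*(-29730 + l(-94, 16)) = (34991 - 32594)*(-29730 + (4 - 1*(-94) - 94*16²)) = 2397*(-29730 + (4 + 94 - 94*256)) = 2397*(-29730 + (4 + 94 - 24064)) = 2397*(-29730 - 23966) = 2397*(-53696) = -128709312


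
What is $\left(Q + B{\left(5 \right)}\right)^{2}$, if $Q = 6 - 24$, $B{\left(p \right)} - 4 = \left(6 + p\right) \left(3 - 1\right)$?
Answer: $64$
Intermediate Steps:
$B{\left(p \right)} = 16 + 2 p$ ($B{\left(p \right)} = 4 + \left(6 + p\right) \left(3 - 1\right) = 4 + \left(6 + p\right) 2 = 4 + \left(12 + 2 p\right) = 16 + 2 p$)
$Q = -18$ ($Q = 6 - 24 = -18$)
$\left(Q + B{\left(5 \right)}\right)^{2} = \left(-18 + \left(16 + 2 \cdot 5\right)\right)^{2} = \left(-18 + \left(16 + 10\right)\right)^{2} = \left(-18 + 26\right)^{2} = 8^{2} = 64$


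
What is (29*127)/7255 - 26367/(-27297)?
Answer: 97275812/66013245 ≈ 1.4736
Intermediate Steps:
(29*127)/7255 - 26367/(-27297) = 3683*(1/7255) - 26367*(-1/27297) = 3683/7255 + 8789/9099 = 97275812/66013245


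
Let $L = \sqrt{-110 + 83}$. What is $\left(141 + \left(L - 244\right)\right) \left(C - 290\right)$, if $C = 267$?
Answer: $2369 - 69 i \sqrt{3} \approx 2369.0 - 119.51 i$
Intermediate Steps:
$L = 3 i \sqrt{3}$ ($L = \sqrt{-27} = 3 i \sqrt{3} \approx 5.1962 i$)
$\left(141 + \left(L - 244\right)\right) \left(C - 290\right) = \left(141 - \left(244 - 3 i \sqrt{3}\right)\right) \left(267 - 290\right) = \left(141 - \left(244 - 3 i \sqrt{3}\right)\right) \left(-23\right) = \left(-103 + 3 i \sqrt{3}\right) \left(-23\right) = 2369 - 69 i \sqrt{3}$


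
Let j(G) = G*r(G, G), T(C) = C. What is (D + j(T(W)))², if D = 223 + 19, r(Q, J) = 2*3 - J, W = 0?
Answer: 58564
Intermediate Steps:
r(Q, J) = 6 - J
D = 242
j(G) = G*(6 - G)
(D + j(T(W)))² = (242 + 0*(6 - 1*0))² = (242 + 0*(6 + 0))² = (242 + 0*6)² = (242 + 0)² = 242² = 58564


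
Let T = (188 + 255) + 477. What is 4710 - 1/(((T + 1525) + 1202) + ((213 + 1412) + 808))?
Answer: 28636799/6080 ≈ 4710.0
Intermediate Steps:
T = 920 (T = 443 + 477 = 920)
4710 - 1/(((T + 1525) + 1202) + ((213 + 1412) + 808)) = 4710 - 1/(((920 + 1525) + 1202) + ((213 + 1412) + 808)) = 4710 - 1/((2445 + 1202) + (1625 + 808)) = 4710 - 1/(3647 + 2433) = 4710 - 1/6080 = 28636799/6080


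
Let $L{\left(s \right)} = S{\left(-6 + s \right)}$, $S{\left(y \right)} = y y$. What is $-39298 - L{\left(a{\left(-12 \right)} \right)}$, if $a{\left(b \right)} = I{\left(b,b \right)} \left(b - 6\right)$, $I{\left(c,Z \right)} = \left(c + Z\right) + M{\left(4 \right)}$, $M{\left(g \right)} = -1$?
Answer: $-236434$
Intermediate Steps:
$I{\left(c,Z \right)} = -1 + Z + c$ ($I{\left(c,Z \right)} = \left(c + Z\right) - 1 = \left(Z + c\right) - 1 = -1 + Z + c$)
$S{\left(y \right)} = y^{2}$
$a{\left(b \right)} = \left(-1 + 2 b\right) \left(-6 + b\right)$ ($a{\left(b \right)} = \left(-1 + b + b\right) \left(b - 6\right) = \left(-1 + 2 b\right) \left(-6 + b\right)$)
$L{\left(s \right)} = \left(-6 + s\right)^{2}$
$-39298 - L{\left(a{\left(-12 \right)} \right)} = -39298 - \left(-6 + \left(-1 + 2 \left(-12\right)\right) \left(-6 - 12\right)\right)^{2} = -39298 - \left(-6 + \left(-1 - 24\right) \left(-18\right)\right)^{2} = -39298 - \left(-6 - -450\right)^{2} = -39298 - \left(-6 + 450\right)^{2} = -39298 - 444^{2} = -39298 - 197136 = -236434$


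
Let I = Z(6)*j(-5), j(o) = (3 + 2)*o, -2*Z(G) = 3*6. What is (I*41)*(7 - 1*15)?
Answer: -73800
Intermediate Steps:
Z(G) = -9 (Z(G) = -3*6/2 = -1/2*18 = -9)
j(o) = 5*o
I = 225 (I = -45*(-5) = -9*(-25) = 225)
(I*41)*(7 - 1*15) = (225*41)*(7 - 1*15) = 9225*(7 - 15) = 9225*(-8) = -73800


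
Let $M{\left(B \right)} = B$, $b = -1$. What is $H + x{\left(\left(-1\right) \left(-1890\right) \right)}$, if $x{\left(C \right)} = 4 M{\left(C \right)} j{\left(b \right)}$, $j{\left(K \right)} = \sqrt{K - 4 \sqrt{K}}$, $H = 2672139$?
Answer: $2672139 + 7560 \sqrt{-1 - 4 i} \approx 2.6816 \cdot 10^{6} - 12100.0 i$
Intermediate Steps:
$x{\left(C \right)} = 4 C \sqrt{-1 - 4 i}$ ($x{\left(C \right)} = 4 C \sqrt{-1 - 4 \sqrt{-1}} = 4 C \sqrt{-1 - 4 i}$)
$H + x{\left(\left(-1\right) \left(-1890\right) \right)} = 2672139 + 4 \left(\left(-1\right) \left(-1890\right)\right) \sqrt{-1 - 4 i} = 2672139 + 4 \cdot 1890 \sqrt{-1 - 4 i} = 2672139 + 7560 \sqrt{-1 - 4 i}$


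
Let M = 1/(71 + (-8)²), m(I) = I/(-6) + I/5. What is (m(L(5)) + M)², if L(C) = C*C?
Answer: 51529/72900 ≈ 0.70685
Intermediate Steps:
L(C) = C²
m(I) = I/30 (m(I) = I*(-⅙) + I*(⅕) = -I/6 + I/5 = I/30)
M = 1/135 (M = 1/(71 + 64) = 1/135 ≈ 0.0074074)
(m(L(5)) + M)² = ((1/30)*5² + 1/135)² = ((1/30)*25 + 1/135)² = (⅚ + 1/135)² = (227/270)² = 51529/72900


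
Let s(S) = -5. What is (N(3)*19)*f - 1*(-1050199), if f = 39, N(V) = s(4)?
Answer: 1046494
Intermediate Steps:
N(V) = -5
(N(3)*19)*f - 1*(-1050199) = -5*19*39 - 1*(-1050199) = -95*39 + 1050199 = -3705 + 1050199 = 1046494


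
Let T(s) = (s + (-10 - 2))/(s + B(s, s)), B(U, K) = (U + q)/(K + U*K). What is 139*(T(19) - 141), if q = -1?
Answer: -10106273/517 ≈ -19548.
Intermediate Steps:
B(U, K) = (-1 + U)/(K + K*U) (B(U, K) = (U - 1)/(K + U*K) = (-1 + U)/(K + K*U))
T(s) = (-12 + s)/(s + (-1 + s)/(s*(1 + s))) (T(s) = (s + (-10 - 2))/(s + (-1 + s)/(s*(1 + s))) = (s - 12)/(s + (-1 + s)/(s*(1 + s))) = (-12 + s)/(s + (-1 + s)/(s*(1 + s))))
139*(T(19) - 141) = 139*(19*(1 + 19)*(-12 + 19)/(-1 + 19 + 19**2*(1 + 19)) - 141) = 139*(19*20*7/(-1 + 19 + 361*20) - 141) = 139*(19*20*7/(-1 + 19 + 7220) - 141) = 139*(19*20*7/7238 - 141) = 139*(19*(1/7238)*20*7 - 141) = 139*(190/517 - 141) = 139*(-72707/517) = -10106273/517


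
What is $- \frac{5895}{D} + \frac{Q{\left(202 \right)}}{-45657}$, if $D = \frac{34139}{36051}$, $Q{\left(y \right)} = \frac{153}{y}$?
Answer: $- \frac{217779681461533}{34983803694} \approx -6225.2$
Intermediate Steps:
$D = \frac{34139}{36051}$ ($D = 34139 \cdot \frac{1}{36051} = \frac{34139}{36051} \approx 0.94696$)
$- \frac{5895}{D} + \frac{Q{\left(202 \right)}}{-45657} = - \frac{5895}{\frac{34139}{36051}} + \frac{153 \cdot \frac{1}{202}}{-45657} = \left(-5895\right) \frac{36051}{34139} + 153 \cdot \frac{1}{202} \left(- \frac{1}{45657}\right) = - \frac{212520645}{34139} + \frac{153}{202} \left(- \frac{1}{45657}\right) = - \frac{212520645}{34139} - \frac{17}{1024746} = - \frac{217779681461533}{34983803694}$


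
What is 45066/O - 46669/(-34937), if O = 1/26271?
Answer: 5908989076693/4991 ≈ 1.1839e+9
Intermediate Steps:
O = 1/26271 ≈ 3.8065e-5
45066/O - 46669/(-34937) = 45066/(1/26271) - 46669/(-34937) = 45066*26271 - 46669*(-1/34937) = 1183928886 + 6667/4991 = 5908989076693/4991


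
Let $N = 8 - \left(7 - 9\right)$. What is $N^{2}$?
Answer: $100$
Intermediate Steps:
$N = 10$ ($N = 8 - -2 = 8 + 2 = 10$)
$N^{2} = 10^{2} = 100$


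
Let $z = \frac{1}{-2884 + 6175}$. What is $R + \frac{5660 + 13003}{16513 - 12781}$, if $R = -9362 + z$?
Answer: $- \frac{38307590893}{4094004} \approx -9357.0$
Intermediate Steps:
$z = \frac{1}{3291} \approx 0.00030386$
$R = - \frac{30810341}{3291}$ ($R = -9362 + \frac{1}{3291} = - \frac{30810341}{3291} \approx -9362.0$)
$R + \frac{5660 + 13003}{16513 - 12781} = - \frac{30810341}{3291} + \frac{5660 + 13003}{16513 - 12781} = - \frac{30810341}{3291} + \frac{18663}{3732} = - \frac{30810341}{3291} + 18663 \cdot \frac{1}{3732} = - \frac{30810341}{3291} + \frac{6221}{1244} = - \frac{38307590893}{4094004}$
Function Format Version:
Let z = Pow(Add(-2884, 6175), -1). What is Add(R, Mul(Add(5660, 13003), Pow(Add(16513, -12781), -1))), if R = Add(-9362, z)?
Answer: Rational(-38307590893, 4094004) ≈ -9357.0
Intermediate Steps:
z = Rational(1, 3291) (z = Pow(3291, -1) = Rational(1, 3291) ≈ 0.00030386)
R = Rational(-30810341, 3291) (R = Add(-9362, Rational(1, 3291)) = Rational(-30810341, 3291) ≈ -9362.0)
Add(R, Mul(Add(5660, 13003), Pow(Add(16513, -12781), -1))) = Add(Rational(-30810341, 3291), Mul(Add(5660, 13003), Pow(Add(16513, -12781), -1))) = Add(Rational(-30810341, 3291), Mul(18663, Pow(3732, -1))) = Add(Rational(-30810341, 3291), Mul(18663, Rational(1, 3732))) = Add(Rational(-30810341, 3291), Rational(6221, 1244)) = Rational(-38307590893, 4094004)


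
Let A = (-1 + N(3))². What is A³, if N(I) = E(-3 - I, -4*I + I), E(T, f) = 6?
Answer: 15625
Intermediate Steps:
N(I) = 6
A = 25 (A = (-1 + 6)² = 5² = 25)
A³ = 25³ = 15625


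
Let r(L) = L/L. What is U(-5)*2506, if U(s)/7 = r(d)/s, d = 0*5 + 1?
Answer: -17542/5 ≈ -3508.4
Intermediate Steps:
d = 1 (d = 0 + 1 = 1)
r(L) = 1
U(s) = 7/s (U(s) = 7*(1/s) = 7/s)
U(-5)*2506 = (7/(-5))*2506 = (7*(-⅕))*2506 = -7/5*2506 = -17542/5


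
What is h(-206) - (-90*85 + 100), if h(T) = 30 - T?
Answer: 7786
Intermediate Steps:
h(-206) - (-90*85 + 100) = (30 - 1*(-206)) - (-90*85 + 100) = (30 + 206) - (-7650 + 100) = 236 - 1*(-7550) = 236 + 7550 = 7786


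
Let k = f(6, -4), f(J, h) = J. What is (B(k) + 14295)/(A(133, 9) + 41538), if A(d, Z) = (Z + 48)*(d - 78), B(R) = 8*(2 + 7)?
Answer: 4789/14891 ≈ 0.32160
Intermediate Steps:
k = 6
B(R) = 72 (B(R) = 8*9 = 72)
A(d, Z) = (-78 + d)*(48 + Z) (A(d, Z) = (48 + Z)*(-78 + d) = (-78 + d)*(48 + Z))
(B(k) + 14295)/(A(133, 9) + 41538) = (72 + 14295)/((-3744 - 78*9 + 48*133 + 9*133) + 41538) = 14367/((-3744 - 702 + 6384 + 1197) + 41538) = 14367/(3135 + 41538) = 14367/44673 = 14367*(1/44673) = 4789/14891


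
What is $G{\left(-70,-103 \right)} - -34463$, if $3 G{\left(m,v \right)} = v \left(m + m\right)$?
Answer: $\frac{117809}{3} \approx 39270.0$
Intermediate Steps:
$G{\left(m,v \right)} = \frac{2 m v}{3}$ ($G{\left(m,v \right)} = \frac{v \left(m + m\right)}{3} = \frac{v 2 m}{3} = \frac{2 m v}{3}$)
$G{\left(-70,-103 \right)} - -34463 = \frac{2}{3} \left(-70\right) \left(-103\right) - -34463 = \frac{14420}{3} + 34463 = \frac{117809}{3}$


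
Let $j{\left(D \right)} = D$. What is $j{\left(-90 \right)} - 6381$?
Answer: $-6471$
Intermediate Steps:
$j{\left(-90 \right)} - 6381 = -90 - 6381 = -6471$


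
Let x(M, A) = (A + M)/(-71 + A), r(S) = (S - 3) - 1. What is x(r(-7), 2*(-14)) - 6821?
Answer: -225080/33 ≈ -6820.6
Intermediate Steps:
r(S) = -4 + S (r(S) = (-3 + S) - 1 = -4 + S)
x(M, A) = (A + M)/(-71 + A)
x(r(-7), 2*(-14)) - 6821 = (2*(-14) + (-4 - 7))/(-71 + 2*(-14)) - 6821 = (-28 - 11)/(-71 - 28) - 6821 = -39/(-99) - 6821 = -1/99*(-39) - 6821 = 13/33 - 6821 = -225080/33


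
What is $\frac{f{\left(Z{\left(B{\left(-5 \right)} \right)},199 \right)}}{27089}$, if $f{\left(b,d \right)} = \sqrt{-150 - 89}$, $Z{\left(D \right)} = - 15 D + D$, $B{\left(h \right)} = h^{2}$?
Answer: $\frac{i \sqrt{239}}{27089} \approx 0.0005707 i$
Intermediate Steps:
$Z{\left(D \right)} = - 14 D$
$f{\left(b,d \right)} = i \sqrt{239}$ ($f{\left(b,d \right)} = \sqrt{-239} = i \sqrt{239}$)
$\frac{f{\left(Z{\left(B{\left(-5 \right)} \right)},199 \right)}}{27089} = \frac{i \sqrt{239}}{27089}$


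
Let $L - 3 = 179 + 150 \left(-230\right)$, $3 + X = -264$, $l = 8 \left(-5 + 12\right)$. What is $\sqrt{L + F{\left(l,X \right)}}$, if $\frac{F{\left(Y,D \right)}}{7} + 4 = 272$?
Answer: $i \sqrt{32442} \approx 180.12 i$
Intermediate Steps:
$l = 56$ ($l = 8 \cdot 7 = 56$)
$X = -267$ ($X = -3 - 264 = -267$)
$F{\left(Y,D \right)} = 1876$ ($F{\left(Y,D \right)} = -28 + 7 \cdot 272 = -28 + 1904 = 1876$)
$L = -34318$ ($L = 3 + \left(179 + 150 \left(-230\right)\right) = 3 + \left(179 - 34500\right) = 3 - 34321 = -34318$)
$\sqrt{L + F{\left(l,X \right)}} = \sqrt{-34318 + 1876} = \sqrt{-32442} = i \sqrt{32442}$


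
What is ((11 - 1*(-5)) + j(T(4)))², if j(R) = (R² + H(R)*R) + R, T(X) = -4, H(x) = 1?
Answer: 576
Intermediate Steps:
j(R) = R² + 2*R (j(R) = (R² + 1*R) + R = (R² + R) + R = (R + R²) + R = R² + 2*R)
((11 - 1*(-5)) + j(T(4)))² = ((11 - 1*(-5)) - 4*(2 - 4))² = ((11 + 5) - 4*(-2))² = (16 + 8)² = 24² = 576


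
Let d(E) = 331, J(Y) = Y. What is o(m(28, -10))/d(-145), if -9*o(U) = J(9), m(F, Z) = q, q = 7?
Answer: -1/331 ≈ -0.0030211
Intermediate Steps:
m(F, Z) = 7
o(U) = -1 (o(U) = -1/9*9 = -1)
o(m(28, -10))/d(-145) = -1/331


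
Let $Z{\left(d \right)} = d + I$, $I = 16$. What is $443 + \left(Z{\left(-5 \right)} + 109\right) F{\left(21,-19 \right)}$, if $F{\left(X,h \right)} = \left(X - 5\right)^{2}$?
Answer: $31163$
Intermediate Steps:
$Z{\left(d \right)} = 16 + d$ ($Z{\left(d \right)} = d + 16 = 16 + d$)
$F{\left(X,h \right)} = \left(-5 + X\right)^{2}$
$443 + \left(Z{\left(-5 \right)} + 109\right) F{\left(21,-19 \right)} = 443 + \left(\left(16 - 5\right) + 109\right) \left(-5 + 21\right)^{2} = 443 + \left(11 + 109\right) 16^{2} = 443 + 120 \cdot 256 = 443 + 30720 = 31163$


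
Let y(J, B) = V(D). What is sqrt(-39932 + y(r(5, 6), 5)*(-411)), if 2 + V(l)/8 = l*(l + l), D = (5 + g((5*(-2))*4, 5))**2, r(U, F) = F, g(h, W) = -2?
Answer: 2*I*sqrt(141503) ≈ 752.34*I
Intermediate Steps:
D = 9 (D = (5 - 2)**2 = 3**2 = 9)
V(l) = -16 + 16*l**2 (V(l) = -16 + 8*(l*(l + l)) = -16 + 8*(l*(2*l)) = -16 + 8*(2*l**2) = -16 + 16*l**2)
y(J, B) = 1280 (y(J, B) = -16 + 16*9**2 = -16 + 16*81 = -16 + 1296 = 1280)
sqrt(-39932 + y(r(5, 6), 5)*(-411)) = sqrt(-39932 + 1280*(-411)) = sqrt(-39932 - 526080) = sqrt(-566012) = 2*I*sqrt(141503)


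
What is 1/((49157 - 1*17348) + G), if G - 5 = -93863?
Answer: -1/62049 ≈ -1.6116e-5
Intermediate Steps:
G = -93858 (G = 5 - 93863 = -93858)
1/((49157 - 1*17348) + G) = 1/((49157 - 1*17348) - 93858) = 1/((49157 - 17348) - 93858) = 1/(31809 - 93858) = 1/(-62049) = -1/62049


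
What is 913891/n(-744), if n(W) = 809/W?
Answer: -679934904/809 ≈ -8.4046e+5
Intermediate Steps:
913891/n(-744) = 913891/((809/(-744))) = 913891/((809*(-1/744))) = 913891/(-809/744) = 913891*(-744/809) = -679934904/809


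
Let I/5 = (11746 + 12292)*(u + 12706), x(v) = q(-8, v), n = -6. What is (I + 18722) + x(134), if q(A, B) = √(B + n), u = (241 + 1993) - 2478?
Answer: 1497826502 + 8*√2 ≈ 1.4978e+9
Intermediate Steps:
u = -244 (u = 2234 - 2478 = -244)
q(A, B) = √(-6 + B) (q(A, B) = √(B - 6) = √(-6 + B))
x(v) = √(-6 + v)
I = 1497807780 (I = 5*((11746 + 12292)*(-244 + 12706)) = 5*(24038*12462) = 5*299561556 = 1497807780)
(I + 18722) + x(134) = (1497807780 + 18722) + √(-6 + 134) = 1497826502 + √128 = 1497826502 + 8*√2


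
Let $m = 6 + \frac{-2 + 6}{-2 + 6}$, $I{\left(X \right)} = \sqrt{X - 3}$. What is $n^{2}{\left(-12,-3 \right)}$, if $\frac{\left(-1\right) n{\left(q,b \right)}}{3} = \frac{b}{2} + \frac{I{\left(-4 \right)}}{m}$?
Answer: $\frac{531}{28} - \frac{27 i \sqrt{7}}{7} \approx 18.964 - 10.205 i$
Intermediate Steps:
$I{\left(X \right)} = \sqrt{-3 + X}$
$m = 7$ ($m = 6 + \frac{4}{4} = 6 + 4 \cdot \frac{1}{4} = 6 + 1 = 7$)
$n{\left(q,b \right)} = - \frac{3 b}{2} - \frac{3 i \sqrt{7}}{7}$ ($n{\left(q,b \right)} = - 3 \left(\frac{b}{2} + \frac{\sqrt{-3 - 4}}{7}\right) = - 3 \left(b \frac{1}{2} + \sqrt{-7} \cdot \frac{1}{7}\right) = - 3 \left(\frac{b}{2} + i \sqrt{7} \cdot \frac{1}{7}\right) = - 3 \left(\frac{b}{2} + \frac{i \sqrt{7}}{7}\right) = - \frac{3 b}{2} - \frac{3 i \sqrt{7}}{7}$)
$n^{2}{\left(-12,-3 \right)} = \left(\left(- \frac{3}{2}\right) \left(-3\right) - \frac{3 i \sqrt{7}}{7}\right)^{2} = \left(\frac{9}{2} - \frac{3 i \sqrt{7}}{7}\right)^{2}$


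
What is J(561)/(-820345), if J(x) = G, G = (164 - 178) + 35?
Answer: -21/820345 ≈ -2.5599e-5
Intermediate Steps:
G = 21 (G = -14 + 35 = 21)
J(x) = 21
J(561)/(-820345) = 21/(-820345) = 21*(-1/820345) = -21/820345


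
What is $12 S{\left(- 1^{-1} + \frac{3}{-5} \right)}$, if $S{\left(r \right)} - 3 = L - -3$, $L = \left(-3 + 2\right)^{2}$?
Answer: $84$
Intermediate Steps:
$L = 1$ ($L = \left(-1\right)^{2} = 1$)
$S{\left(r \right)} = 7$ ($S{\left(r \right)} = 3 + \left(1 - -3\right) = 3 + \left(1 + 3\right) = 3 + 4 = 7$)
$12 S{\left(- 1^{-1} + \frac{3}{-5} \right)} = 12 \cdot 7 = 84$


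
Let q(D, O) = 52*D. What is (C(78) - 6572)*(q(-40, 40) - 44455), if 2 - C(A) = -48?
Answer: 303501270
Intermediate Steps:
C(A) = 50 (C(A) = 2 - 1*(-48) = 2 + 48 = 50)
(C(78) - 6572)*(q(-40, 40) - 44455) = (50 - 6572)*(52*(-40) - 44455) = -6522*(-2080 - 44455) = -6522*(-46535) = 303501270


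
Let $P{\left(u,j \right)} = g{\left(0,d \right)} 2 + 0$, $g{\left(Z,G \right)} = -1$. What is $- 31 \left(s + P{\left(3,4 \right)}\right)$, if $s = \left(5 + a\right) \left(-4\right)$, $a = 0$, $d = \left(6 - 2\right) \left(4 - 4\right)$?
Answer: $682$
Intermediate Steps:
$d = 0$ ($d = 4 \cdot 0 = 0$)
$P{\left(u,j \right)} = -2$ ($P{\left(u,j \right)} = \left(-1\right) 2 + 0 = -2 + 0 = -2$)
$s = -20$ ($s = \left(5 + 0\right) \left(-4\right) = 5 \left(-4\right) = -20$)
$- 31 \left(s + P{\left(3,4 \right)}\right) = - 31 \left(-20 - 2\right) = \left(-31\right) \left(-22\right) = 682$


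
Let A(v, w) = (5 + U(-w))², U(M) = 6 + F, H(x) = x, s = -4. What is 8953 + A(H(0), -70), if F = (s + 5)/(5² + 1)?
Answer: 6134597/676 ≈ 9074.8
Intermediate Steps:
F = 1/26 (F = (-4 + 5)/(5² + 1) = 1/(25 + 1) = 1/26 ≈ 0.038462)
U(M) = 157/26 (U(M) = 6 + 1/26 = 157/26)
A(v, w) = 82369/676 (A(v, w) = (5 + 157/26)² = (287/26)² = 82369/676)
8953 + A(H(0), -70) = 8953 + 82369/676 = 6134597/676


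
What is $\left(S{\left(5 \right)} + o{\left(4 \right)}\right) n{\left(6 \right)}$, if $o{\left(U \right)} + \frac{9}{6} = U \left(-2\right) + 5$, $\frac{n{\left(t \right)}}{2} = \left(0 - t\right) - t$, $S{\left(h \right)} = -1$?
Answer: $132$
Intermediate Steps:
$n{\left(t \right)} = - 4 t$ ($n{\left(t \right)} = 2 \left(\left(0 - t\right) - t\right) = 2 \left(- t - t\right) = 2 \left(- 2 t\right) = - 4 t$)
$o{\left(U \right)} = \frac{7}{2} - 2 U$ ($o{\left(U \right)} = - \frac{3}{2} + \left(U \left(-2\right) + 5\right) = - \frac{3}{2} - \left(-5 + 2 U\right) = \frac{7}{2} - 2 U$)
$\left(S{\left(5 \right)} + o{\left(4 \right)}\right) n{\left(6 \right)} = \left(-1 + \left(\frac{7}{2} - 8\right)\right) \left(\left(-4\right) 6\right) = \left(-1 + \left(\frac{7}{2} - 8\right)\right) \left(-24\right) = \left(-1 - \frac{9}{2}\right) \left(-24\right) = \left(- \frac{11}{2}\right) \left(-24\right) = 132$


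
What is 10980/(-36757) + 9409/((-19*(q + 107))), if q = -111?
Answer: 345012133/2793532 ≈ 123.50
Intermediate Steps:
10980/(-36757) + 9409/((-19*(q + 107))) = 10980/(-36757) + 9409/((-19*(-111 + 107))) = 10980*(-1/36757) + 9409/((-19*(-4))) = -10980/36757 + 9409/76 = 345012133/2793532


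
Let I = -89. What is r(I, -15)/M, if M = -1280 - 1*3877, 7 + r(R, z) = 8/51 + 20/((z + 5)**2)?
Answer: 1694/1315035 ≈ 0.0012882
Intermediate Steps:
r(R, z) = -349/51 + 20/(5 + z)**2 (r(R, z) = -7 + (8/51 + 20/((z + 5)**2)) = -7 + (8*(1/51) + 20/((5 + z)**2)) = -7 + (8/51 + 20/(5 + z)**2) = -349/51 + 20/(5 + z)**2)
M = -5157 (M = -1280 - 3877 = -5157)
r(I, -15)/M = (-349/51 + 20/(5 - 15)**2)/(-5157) = (-349/51 + 20/(-10)**2)*(-1/5157) = (-349/51 + 20*(1/100))*(-1/5157) = (-349/51 + 1/5)*(-1/5157) = -1694/255*(-1/5157) = 1694/1315035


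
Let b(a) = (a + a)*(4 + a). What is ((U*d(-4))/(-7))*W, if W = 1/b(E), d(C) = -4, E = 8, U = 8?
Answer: 1/42 ≈ 0.023810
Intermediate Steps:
b(a) = 2*a*(4 + a) (b(a) = (2*a)*(4 + a) = 2*a*(4 + a))
W = 1/192 (W = 1/(2*8*(4 + 8)) = 1/(2*8*12) = 1/192 ≈ 0.0052083)
((U*d(-4))/(-7))*W = ((8*(-4))/(-7))*(1/192) = -32*(-1/7)*(1/192) = (32/7)*(1/192) = 1/42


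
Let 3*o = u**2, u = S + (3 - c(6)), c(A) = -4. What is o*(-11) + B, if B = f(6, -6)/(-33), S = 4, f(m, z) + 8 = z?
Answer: -14627/33 ≈ -443.24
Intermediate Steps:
f(m, z) = -8 + z
u = 11 (u = 4 + (3 - 1*(-4)) = 4 + (3 + 4) = 4 + 7 = 11)
o = 121/3 (o = (1/3)*11**2 = (1/3)*121 = 121/3 ≈ 40.333)
B = 14/33 (B = (-8 - 6)/(-33) = -14*(-1/33) = 14/33 ≈ 0.42424)
o*(-11) + B = (121/3)*(-11) + 14/33 = -1331/3 + 14/33 = -14627/33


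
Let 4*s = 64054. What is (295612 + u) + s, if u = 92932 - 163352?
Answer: 482411/2 ≈ 2.4121e+5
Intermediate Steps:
s = 32027/2 (s = (¼)*64054 = 32027/2 ≈ 16014.)
u = -70420
(295612 + u) + s = (295612 - 70420) + 32027/2 = 225192 + 32027/2 = 482411/2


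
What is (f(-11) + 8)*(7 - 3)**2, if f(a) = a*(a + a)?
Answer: 4000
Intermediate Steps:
f(a) = 2*a**2 (f(a) = a*(2*a) = 2*a**2)
(f(-11) + 8)*(7 - 3)**2 = (2*(-11)**2 + 8)*(7 - 3)**2 = (2*121 + 8)*4**2 = (242 + 8)*16 = 250*16 = 4000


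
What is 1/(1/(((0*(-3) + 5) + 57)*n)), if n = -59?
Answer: -3658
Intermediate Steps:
1/(1/(((0*(-3) + 5) + 57)*n)) = 1/(1/(((0*(-3) + 5) + 57)*(-59))) = 1/(1/(((0 + 5) + 57)*(-59))) = 1/(1/((5 + 57)*(-59))) = 1/(1/(62*(-59))) = 1/(1/(-3658)) = 1/(-1/3658) = -3658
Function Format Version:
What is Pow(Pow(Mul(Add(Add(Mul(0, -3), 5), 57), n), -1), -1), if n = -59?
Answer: -3658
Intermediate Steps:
Pow(Pow(Mul(Add(Add(Mul(0, -3), 5), 57), n), -1), -1) = Pow(Pow(Mul(Add(Add(Mul(0, -3), 5), 57), -59), -1), -1) = Pow(Pow(Mul(Add(Add(0, 5), 57), -59), -1), -1) = Pow(Pow(Mul(Add(5, 57), -59), -1), -1) = Pow(Pow(Mul(62, -59), -1), -1) = Pow(Pow(-3658, -1), -1) = Pow(Rational(-1, 3658), -1) = -3658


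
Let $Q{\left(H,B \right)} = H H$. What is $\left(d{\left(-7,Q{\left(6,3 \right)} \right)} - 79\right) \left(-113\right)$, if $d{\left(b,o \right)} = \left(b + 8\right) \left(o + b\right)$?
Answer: $5650$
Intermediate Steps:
$Q{\left(H,B \right)} = H^{2}$
$d{\left(b,o \right)} = \left(8 + b\right) \left(b + o\right)$
$\left(d{\left(-7,Q{\left(6,3 \right)} \right)} - 79\right) \left(-113\right) = \left(\left(\left(-7\right)^{2} + 8 \left(-7\right) + 8 \cdot 6^{2} - 7 \cdot 6^{2}\right) - 79\right) \left(-113\right) = \left(\left(49 - 56 + 8 \cdot 36 - 252\right) - 79\right) \left(-113\right) = \left(\left(49 - 56 + 288 - 252\right) - 79\right) \left(-113\right) = \left(29 - 79\right) \left(-113\right) = \left(-50\right) \left(-113\right) = 5650$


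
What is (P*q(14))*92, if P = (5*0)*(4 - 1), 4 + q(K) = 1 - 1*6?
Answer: 0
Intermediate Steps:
q(K) = -9 (q(K) = -4 + (1 - 1*6) = -4 + (1 - 6) = -4 - 5 = -9)
P = 0 (P = 0*3 = 0)
(P*q(14))*92 = (0*(-9))*92 = 0*92 = 0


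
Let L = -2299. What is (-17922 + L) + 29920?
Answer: 9699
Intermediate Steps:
(-17922 + L) + 29920 = (-17922 - 2299) + 29920 = -20221 + 29920 = 9699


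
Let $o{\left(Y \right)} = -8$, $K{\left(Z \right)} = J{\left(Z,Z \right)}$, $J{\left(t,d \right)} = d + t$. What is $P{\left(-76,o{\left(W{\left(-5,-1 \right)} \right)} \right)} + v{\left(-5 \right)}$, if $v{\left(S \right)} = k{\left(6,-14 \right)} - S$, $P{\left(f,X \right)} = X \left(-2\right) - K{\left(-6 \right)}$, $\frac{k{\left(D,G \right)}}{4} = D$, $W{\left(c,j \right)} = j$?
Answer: $57$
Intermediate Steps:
$k{\left(D,G \right)} = 4 D$
$K{\left(Z \right)} = 2 Z$ ($K{\left(Z \right)} = Z + Z = 2 Z$)
$P{\left(f,X \right)} = 12 - 2 X$ ($P{\left(f,X \right)} = X \left(-2\right) - 2 \left(-6\right) = - 2 X - -12 = - 2 X + 12 = 12 - 2 X$)
$v{\left(S \right)} = 24 - S$ ($v{\left(S \right)} = 4 \cdot 6 - S = 24 - S$)
$P{\left(-76,o{\left(W{\left(-5,-1 \right)} \right)} \right)} + v{\left(-5 \right)} = \left(12 - -16\right) + \left(24 - -5\right) = \left(12 + 16\right) + \left(24 + 5\right) = 28 + 29 = 57$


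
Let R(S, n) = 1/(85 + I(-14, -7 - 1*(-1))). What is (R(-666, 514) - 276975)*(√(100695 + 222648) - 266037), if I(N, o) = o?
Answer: 5821161981888/79 - 65643072*√35927/79 ≈ 7.3528e+10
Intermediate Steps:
R(S, n) = 1/79 (R(S, n) = 1/(85 + (-7 - 1*(-1))) = 1/(85 + (-7 + 1)) = 1/(85 - 6) = 1/79)
(R(-666, 514) - 276975)*(√(100695 + 222648) - 266037) = (1/79 - 276975)*(√(100695 + 222648) - 266037) = -21881024*(√323343 - 266037)/79 = -21881024*(3*√35927 - 266037)/79 = -21881024*(-266037 + 3*√35927)/79 = 5821161981888/79 - 65643072*√35927/79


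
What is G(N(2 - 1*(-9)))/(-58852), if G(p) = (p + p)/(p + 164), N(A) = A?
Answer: -11/5149550 ≈ -2.1361e-6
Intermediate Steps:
G(p) = 2*p/(164 + p) (G(p) = (2*p)/(164 + p) = 2*p/(164 + p))
G(N(2 - 1*(-9)))/(-58852) = (2*(2 - 1*(-9))/(164 + (2 - 1*(-9))))/(-58852) = (2*(2 + 9)/(164 + (2 + 9)))*(-1/58852) = (2*11/(164 + 11))*(-1/58852) = (2*11/175)*(-1/58852) = (2*11*(1/175))*(-1/58852) = (22/175)*(-1/58852) = -11/5149550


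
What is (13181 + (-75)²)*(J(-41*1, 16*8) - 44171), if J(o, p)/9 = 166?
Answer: -802583662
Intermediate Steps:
J(o, p) = 1494 (J(o, p) = 9*166 = 1494)
(13181 + (-75)²)*(J(-41*1, 16*8) - 44171) = (13181 + (-75)²)*(1494 - 44171) = (13181 + 5625)*(-42677) = 18806*(-42677) = -802583662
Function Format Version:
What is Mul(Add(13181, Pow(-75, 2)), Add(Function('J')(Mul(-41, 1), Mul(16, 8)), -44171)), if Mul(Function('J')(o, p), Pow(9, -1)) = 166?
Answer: -802583662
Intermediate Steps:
Function('J')(o, p) = 1494 (Function('J')(o, p) = Mul(9, 166) = 1494)
Mul(Add(13181, Pow(-75, 2)), Add(Function('J')(Mul(-41, 1), Mul(16, 8)), -44171)) = Mul(Add(13181, Pow(-75, 2)), Add(1494, -44171)) = Mul(Add(13181, 5625), -42677) = Mul(18806, -42677) = -802583662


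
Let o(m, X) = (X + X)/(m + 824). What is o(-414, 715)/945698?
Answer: 11/2982586 ≈ 3.6881e-6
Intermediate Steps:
o(m, X) = 2*X/(824 + m) (o(m, X) = (2*X)/(824 + m) = 2*X/(824 + m))
o(-414, 715)/945698 = (2*715/(824 - 414))/945698 = (2*715/410)*(1/945698) = (2*715*(1/410))*(1/945698) = (143/41)*(1/945698) = 11/2982586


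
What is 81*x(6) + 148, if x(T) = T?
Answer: 634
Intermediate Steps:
81*x(6) + 148 = 81*6 + 148 = 486 + 148 = 634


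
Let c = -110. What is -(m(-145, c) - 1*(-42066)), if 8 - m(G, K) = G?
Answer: -42219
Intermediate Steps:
m(G, K) = 8 - G
-(m(-145, c) - 1*(-42066)) = -((8 - 1*(-145)) - 1*(-42066)) = -((8 + 145) + 42066) = -(153 + 42066) = -1*42219 = -42219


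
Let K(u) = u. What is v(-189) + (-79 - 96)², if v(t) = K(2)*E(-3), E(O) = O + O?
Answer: 30613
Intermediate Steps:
E(O) = 2*O
v(t) = -12 (v(t) = 2*(2*(-3)) = 2*(-6) = -12)
v(-189) + (-79 - 96)² = -12 + (-79 - 96)² = -12 + (-175)² = -12 + 30625 = 30613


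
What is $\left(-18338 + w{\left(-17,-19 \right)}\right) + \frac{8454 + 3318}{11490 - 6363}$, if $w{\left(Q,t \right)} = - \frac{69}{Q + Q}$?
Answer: $- \frac{1065296491}{58106} \approx -18334.0$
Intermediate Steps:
$w{\left(Q,t \right)} = - \frac{69}{2 Q}$
$\left(-18338 + w{\left(-17,-19 \right)}\right) + \frac{8454 + 3318}{11490 - 6363} = \left(-18338 - \frac{69}{2 \left(-17\right)}\right) + \frac{8454 + 3318}{11490 - 6363} = \left(-18338 - - \frac{69}{34}\right) + \frac{11772}{5127} = \left(-18338 + \frac{69}{34}\right) + 11772 \cdot \frac{1}{5127} = - \frac{623423}{34} + \frac{3924}{1709} = - \frac{1065296491}{58106}$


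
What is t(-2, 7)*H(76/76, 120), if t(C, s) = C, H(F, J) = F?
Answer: -2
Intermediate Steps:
t(-2, 7)*H(76/76, 120) = -152/76 = -2*1 = -2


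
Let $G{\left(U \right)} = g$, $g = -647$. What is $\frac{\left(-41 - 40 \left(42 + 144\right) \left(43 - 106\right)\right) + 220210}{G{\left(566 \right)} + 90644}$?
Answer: $\frac{688889}{89997} \approx 7.6546$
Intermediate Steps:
$G{\left(U \right)} = -647$
$\frac{\left(-41 - 40 \left(42 + 144\right) \left(43 - 106\right)\right) + 220210}{G{\left(566 \right)} + 90644} = \frac{\left(-41 - 40 \left(42 + 144\right) \left(43 - 106\right)\right) + 220210}{-647 + 90644} = \frac{\left(-41 - 40 \cdot 186 \left(-63\right)\right) + 220210}{89997} = \left(\left(-41 - -468720\right) + 220210\right) \frac{1}{89997} = \left(\left(-41 + 468720\right) + 220210\right) \frac{1}{89997} = \left(468679 + 220210\right) \frac{1}{89997} = 688889 \cdot \frac{1}{89997} = \frac{688889}{89997}$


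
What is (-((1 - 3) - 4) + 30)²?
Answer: 1296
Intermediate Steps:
(-((1 - 3) - 4) + 30)² = (-(-2 - 4) + 30)² = (-1*(-6) + 30)² = (6 + 30)² = 36² = 1296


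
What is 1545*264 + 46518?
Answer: 454398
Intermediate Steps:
1545*264 + 46518 = 407880 + 46518 = 454398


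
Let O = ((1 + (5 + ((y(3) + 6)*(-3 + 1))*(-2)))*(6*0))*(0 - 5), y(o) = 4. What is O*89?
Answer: 0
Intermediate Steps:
O = 0 (O = ((1 + (5 + ((4 + 6)*(-3 + 1))*(-2)))*(6*0))*(0 - 5) = ((1 + (5 + (10*(-2))*(-2)))*0)*(-5) = ((1 + (5 - 20*(-2)))*0)*(-5) = ((1 + (5 + 40))*0)*(-5) = ((1 + 45)*0)*(-5) = (46*0)*(-5) = 0*(-5) = 0)
O*89 = 0*89 = 0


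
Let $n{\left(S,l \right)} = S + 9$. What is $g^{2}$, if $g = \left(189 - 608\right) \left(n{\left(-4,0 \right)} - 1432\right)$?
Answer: $357499955569$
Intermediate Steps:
$n{\left(S,l \right)} = 9 + S$
$g = 597913$ ($g = \left(189 - 608\right) \left(\left(9 - 4\right) - 1432\right) = - 419 \left(5 - 1432\right) = \left(-419\right) \left(-1427\right) = 597913$)
$g^{2} = 597913^{2} = 357499955569$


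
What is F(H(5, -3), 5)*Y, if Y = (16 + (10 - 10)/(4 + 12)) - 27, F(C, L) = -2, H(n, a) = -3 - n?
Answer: 22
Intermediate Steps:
Y = -11 (Y = (16 + 0/16) - 27 = (16 + 0*(1/16)) - 27 = (16 + 0) - 27 = 16 - 27 = -11)
F(H(5, -3), 5)*Y = -2*(-11) = 22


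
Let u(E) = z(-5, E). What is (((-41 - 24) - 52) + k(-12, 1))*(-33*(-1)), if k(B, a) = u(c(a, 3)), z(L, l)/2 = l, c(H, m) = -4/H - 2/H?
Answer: -4257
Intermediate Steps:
c(H, m) = -6/H
z(L, l) = 2*l
u(E) = 2*E
k(B, a) = -12/a (k(B, a) = 2*(-6/a) = -12/a)
(((-41 - 24) - 52) + k(-12, 1))*(-33*(-1)) = (((-41 - 24) - 52) - 12/1)*(-33*(-1)) = ((-65 - 52) - 12*1)*33 = (-117 - 12)*33 = -129*33 = -4257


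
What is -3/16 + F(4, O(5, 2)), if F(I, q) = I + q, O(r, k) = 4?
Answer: 125/16 ≈ 7.8125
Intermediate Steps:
-3/16 + F(4, O(5, 2)) = -3/16 + (4 + 4) = -3*1/16 + 8 = -3/16 + 8 = 125/16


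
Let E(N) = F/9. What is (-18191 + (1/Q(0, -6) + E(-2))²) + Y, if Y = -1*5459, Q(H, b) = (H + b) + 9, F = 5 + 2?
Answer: -1915550/81 ≈ -23649.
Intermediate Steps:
F = 7
Q(H, b) = 9 + H + b
E(N) = 7/9
Y = -5459
(-18191 + (1/Q(0, -6) + E(-2))²) + Y = (-18191 + (1/(9 + 0 - 6) + 7/9)²) - 5459 = (-18191 + (1/3 + 7/9)²) - 5459 = (-18191 + (⅓ + 7/9)²) - 5459 = (-18191 + (10/9)²) - 5459 = (-18191 + 100/81) - 5459 = -1473371/81 - 5459 = -1915550/81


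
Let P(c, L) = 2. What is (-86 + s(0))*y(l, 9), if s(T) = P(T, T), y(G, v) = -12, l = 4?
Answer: 1008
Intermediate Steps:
s(T) = 2
(-86 + s(0))*y(l, 9) = (-86 + 2)*(-12) = -84*(-12) = 1008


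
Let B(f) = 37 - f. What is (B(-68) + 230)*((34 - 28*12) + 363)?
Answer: 20435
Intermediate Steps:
(B(-68) + 230)*((34 - 28*12) + 363) = ((37 - 1*(-68)) + 230)*((34 - 28*12) + 363) = ((37 + 68) + 230)*((34 - 336) + 363) = (105 + 230)*(-302 + 363) = 335*61 = 20435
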